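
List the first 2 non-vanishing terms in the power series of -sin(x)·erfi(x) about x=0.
-x^4/(3·√(π)) - 2·x^2/√(π)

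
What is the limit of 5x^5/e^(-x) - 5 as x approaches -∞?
The quotient is an ∞/∞ indeterminate form as x → -∞.
Compare growth rates of the dominant terms (exponentials ≫ polynomials ≫ logarithms), or apply L'Hôpital's rule; the quotient → 0.
Adding the constant: 0 - 5 = -5. Limit = -5.

Final answer: -5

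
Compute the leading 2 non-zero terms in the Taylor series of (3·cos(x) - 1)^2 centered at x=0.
4 - 6·x^2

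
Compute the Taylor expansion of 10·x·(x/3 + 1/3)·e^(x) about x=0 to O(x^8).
7·x^7/216 + x^6/6 + 25·x^5/36 + 20·x^4/9 + 5·x^3 + 20·x^2/3 + 10·x/3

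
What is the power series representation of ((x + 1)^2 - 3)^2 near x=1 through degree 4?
1 + 8·(x - 1) + 18·(x - 1)^2 + 8·(x - 1)^3 + (x - 1)^4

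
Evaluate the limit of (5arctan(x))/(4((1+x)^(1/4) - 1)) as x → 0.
Both numerator and denominator → 0 as x → 0; this is a 0/0 indeterminate form.
Expand each to leading order near x = 0: numerator ~ 5·x, denominator ~ x.
The limit of the ratio is 5.

Final answer: 5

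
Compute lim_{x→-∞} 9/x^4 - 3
Evaluate the dominant behaviour as x → -∞; each term tends to a finite value or vanishes.
Limit = -3.

Final answer: -3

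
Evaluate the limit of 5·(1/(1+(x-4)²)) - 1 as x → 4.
Direct substitution at x = 4 gives 4.

Final answer: 4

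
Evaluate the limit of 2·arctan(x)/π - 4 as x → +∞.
Evaluate the dominant behaviour as x → +∞; each term tends to a finite value or vanishes.
Limit = -3.

Final answer: -3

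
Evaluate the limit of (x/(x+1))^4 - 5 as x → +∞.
As x → +∞: x/(x+1) = 1/(1 + 1/x) → 1, and the 4th power of a limit-1 base also → 1; with the additive constant, 1 - 5 = -4.
Limit = -4.

Final answer: -4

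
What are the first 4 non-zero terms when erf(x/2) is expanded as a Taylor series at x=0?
-x^7/(2688·√(π)) + x^5/(160·√(π)) - x^3/(12·√(π)) + x/√(π)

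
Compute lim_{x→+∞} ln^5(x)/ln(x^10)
This is an ∞/∞ indeterminate form as x → +∞.
Write ln(x^10) = 10·ln(x), reducing the quotient to ln^4(x)/10 → ∞.
Limit = ∞.

Final answer: ∞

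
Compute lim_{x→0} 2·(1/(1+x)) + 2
Direct substitution at x = 0 gives 4.

Final answer: 4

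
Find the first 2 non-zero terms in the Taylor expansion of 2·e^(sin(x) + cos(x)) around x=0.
2·e·x + 2·e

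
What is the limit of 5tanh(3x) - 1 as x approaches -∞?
Evaluate the dominant behaviour as x → -∞; each term tends to a finite value or vanishes.
Limit = -6.

Final answer: -6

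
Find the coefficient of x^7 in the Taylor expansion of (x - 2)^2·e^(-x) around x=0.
Expand to order 7: (x - 2)^2·e^(-x) = -37·x^7/2520 + 29·x^6/360 - 11·x^5/30 + 4·x^4/3 - 11·x^3/3 + 7·x^2 - 8·x + 4 + O(x^8).
The coefficient of x^7 is -37/2520.

Final answer: -37/2520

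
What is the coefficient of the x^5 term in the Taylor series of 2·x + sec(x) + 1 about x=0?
Expand to order 5: 2·x + sec(x) + 1 = 5·x^4/24 + x^2/2 + 2·x + 2 + O(x^6).
The coefficient of x^5 is 0.

Final answer: 0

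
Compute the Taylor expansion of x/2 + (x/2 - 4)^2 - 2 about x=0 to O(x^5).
x^2/4 - 7·x/2 + 14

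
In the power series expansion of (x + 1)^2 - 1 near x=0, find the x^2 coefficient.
Expand to order 2: (x + 1)^2 - 1 = x^2 + 2·x + O(x^3).
The coefficient of x^2 is 1.

Final answer: 1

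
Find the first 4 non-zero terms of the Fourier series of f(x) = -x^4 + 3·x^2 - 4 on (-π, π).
(-60 + 8·π^2)·cos(x) + (6 - 2·π^2)·cos(2·x) + (-52/27 + 8·π^2/9)·cos(3·x) - π^4/5 - 4 + π^2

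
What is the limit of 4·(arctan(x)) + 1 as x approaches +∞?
Evaluate the dominant behaviour as x → +∞; each term tends to a finite value or vanishes.
Limit = 1 + 2·π.

Final answer: 1 + 2·π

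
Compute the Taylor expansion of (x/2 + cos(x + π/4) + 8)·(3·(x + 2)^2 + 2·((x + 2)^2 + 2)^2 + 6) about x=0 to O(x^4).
x^3·(315/2 - 41·√(2)) + x^2·(526 - 47·√(2)) + x·(9·√(2) + 909) + 45·√(2) + 720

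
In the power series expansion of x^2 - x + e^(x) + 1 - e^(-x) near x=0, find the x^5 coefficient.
Expand to order 5: x^2 - x + e^(x) + 1 - e^(-x) = x^5/60 + x^3/3 + x^2 + x + 1 + O(x^6).
The coefficient of x^5 is 1/60.

Final answer: 1/60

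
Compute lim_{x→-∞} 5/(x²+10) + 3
Evaluate the dominant behaviour as x → -∞; each term tends to a finite value or vanishes.
Limit = 3.

Final answer: 3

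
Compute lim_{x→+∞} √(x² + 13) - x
This is an ∞ − ∞ indeterminate form.
Multiply and divide by the conjugate √(x²+13) + x; the x² terms cancel, leaving 13/(√(x²+13)+x) → 0.
Limit = 0.

Final answer: 0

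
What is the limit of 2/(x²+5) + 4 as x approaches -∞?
Evaluate the dominant behaviour as x → -∞; each term tends to a finite value or vanishes.
Limit = 4.

Final answer: 4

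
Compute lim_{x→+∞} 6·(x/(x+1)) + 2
Evaluate the dominant behaviour as x → +∞; each term tends to a finite value or vanishes.
Limit = 8.

Final answer: 8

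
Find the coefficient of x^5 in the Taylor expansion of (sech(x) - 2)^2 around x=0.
Expand to order 5: (sech(x) - 2)^2 = -x^4/6 + x^2 + 1 + O(x^6).
The coefficient of x^5 is 0.

Final answer: 0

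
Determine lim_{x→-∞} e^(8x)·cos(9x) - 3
Evaluate the dominant behaviour as x → -∞; each term tends to a finite value or vanishes.
Limit = -3.

Final answer: -3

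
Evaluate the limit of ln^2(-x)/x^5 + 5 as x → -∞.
The quotient is an ∞/∞ indeterminate form as x → -∞.
Compare growth rates of the dominant terms (exponentials ≫ polynomials ≫ logarithms), or apply L'Hôpital's rule; the quotient → 0.
Adding the constant: 0 + 5 = 5. Limit = 5.

Final answer: 5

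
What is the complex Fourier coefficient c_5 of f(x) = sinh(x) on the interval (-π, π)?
Compute the real Fourier coefficients first: a_5 = 0, b_5 = 5·sinh(π)/(13·π).
Then c_5 = (a_5 − i·b_5)/2 = -5·i·sinh(π)/(26·π).

Final answer: -5·i·sinh(π)/(26·π)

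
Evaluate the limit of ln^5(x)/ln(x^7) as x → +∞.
This is an ∞/∞ indeterminate form as x → +∞.
Write ln(x^7) = 7·ln(x), reducing the quotient to ln^4(x)/7 → ∞.
Limit = ∞.

Final answer: ∞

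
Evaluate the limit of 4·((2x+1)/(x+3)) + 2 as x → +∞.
Evaluate the dominant behaviour as x → +∞; each term tends to a finite value or vanishes.
Limit = 10.

Final answer: 10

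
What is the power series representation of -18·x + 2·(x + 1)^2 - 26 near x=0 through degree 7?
2·x^2 - 14·x - 24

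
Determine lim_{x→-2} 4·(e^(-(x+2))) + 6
Direct substitution at x = -2 gives 10.

Final answer: 10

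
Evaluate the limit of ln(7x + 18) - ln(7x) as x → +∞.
This is an ∞ − ∞ indeterminate form.
Combine the logarithms: ln(7x+18) − ln(7x) = ln((7x+18)/(7x)) = ln(1 + 18/(7x)) → ln(1) = 0.
Limit = 0.

Final answer: 0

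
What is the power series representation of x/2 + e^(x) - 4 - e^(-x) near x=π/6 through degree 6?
(-48·e^(π/6) - 12 + π·e^(π/6) + 12·e^(π/3))·e^(-π/6)/12 + (e^(π/6) + 2 + 2·e^(π/3))·e^(-π/6)·(x - π/6)/2 + (-1 + e^(π/3))·e^(-π/6)·(x - π/6)^2/2 + (1 + e^(π/3))·e^(-π/6)·(x - π/6)^3/6 + (-1 + e^(π/3))·e^(-π/6)·(x - π/6)^4/24 + (1 + e^(π/3))·e^(-π/6)·(x - π/6)^5/120 + (-1 + e^(π/3))·e^(-π/6)·(x - π/6)^6/720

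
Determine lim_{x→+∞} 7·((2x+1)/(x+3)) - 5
Evaluate the dominant behaviour as x → +∞; each term tends to a finite value or vanishes.
Limit = 9.

Final answer: 9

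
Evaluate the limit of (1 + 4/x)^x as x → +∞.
As x → +∞: this is the defining limit (1 + 4/x)^x → e^4.
Limit = e^(4).

Final answer: e^(4)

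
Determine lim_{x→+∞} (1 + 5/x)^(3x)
As x → +∞: write (1 + 5/x)^(3x) = ((1 + 5/x)^x)^3 → (e^5)^3 = e^15.
Limit = e^(15).

Final answer: e^(15)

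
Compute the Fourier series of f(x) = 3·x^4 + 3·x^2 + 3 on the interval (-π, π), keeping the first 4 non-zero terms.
(132 - 24·π^2)·cos(x) + (-6 + 6·π^2)·cos(2·x) + (4/9 - 8·π^2/3)·cos(3·x) + 3 + π^2 + 3·π^4/5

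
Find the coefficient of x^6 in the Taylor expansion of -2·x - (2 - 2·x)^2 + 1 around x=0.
Expand to order 6: -2·x - (2 - 2·x)^2 + 1 = -4·x^2 + 6·x - 3 + O(x^7).
The coefficient of x^6 is 0.

Final answer: 0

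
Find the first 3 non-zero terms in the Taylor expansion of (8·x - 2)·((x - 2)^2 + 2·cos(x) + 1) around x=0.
-32·x^2 + 64·x - 14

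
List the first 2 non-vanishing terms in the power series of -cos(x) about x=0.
x^2/2 - 1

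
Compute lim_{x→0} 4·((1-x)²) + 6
Direct substitution at x = 0 gives 10.

Final answer: 10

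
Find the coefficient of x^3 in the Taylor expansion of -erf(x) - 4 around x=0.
Expand to order 3: -erf(x) - 4 = 2·x^3/(3·√(π)) - 2·x/√(π) - 4 + O(x^4).
The coefficient of x^3 is 2/(3·√(π)).

Final answer: 2/(3·√(π))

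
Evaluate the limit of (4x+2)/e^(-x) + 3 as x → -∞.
The quotient is an ∞/∞ indeterminate form as x → -∞.
Compare growth rates of the dominant terms (exponentials ≫ polynomials ≫ logarithms), or apply L'Hôpital's rule; the quotient → 0.
Adding the constant: 0 + 3 = 3. Limit = 3.

Final answer: 3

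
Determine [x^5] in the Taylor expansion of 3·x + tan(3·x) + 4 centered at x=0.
Expand to order 5: 3·x + tan(3·x) + 4 = 162·x^5/5 + 9·x^3 + 6·x + 4 + O(x^6).
The coefficient of x^5 is 162/5.

Final answer: 162/5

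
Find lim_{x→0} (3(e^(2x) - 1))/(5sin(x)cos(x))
Both numerator and denominator → 0 as x → 0; this is a 0/0 indeterminate form.
Expand each to leading order near x = 0: numerator ~ 6·x, denominator ~ 5·x.
The limit of the ratio is 6/5.

Final answer: 6/5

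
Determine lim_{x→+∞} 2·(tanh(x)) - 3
Evaluate the dominant behaviour as x → +∞; each term tends to a finite value or vanishes.
Limit = -1.

Final answer: -1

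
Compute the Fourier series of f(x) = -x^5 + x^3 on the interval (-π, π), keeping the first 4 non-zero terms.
(-252 - 2·π^4 + 42·π^2)·sin(x) + (-6·π^2 + 9 + π^4)·sin(2·x) + (-2·π^4/3 - 116/81 + 58·π^2/27)·sin(3·x) + (-9·π^2/8 + 27/64 + π^4/2)·sin(4·x)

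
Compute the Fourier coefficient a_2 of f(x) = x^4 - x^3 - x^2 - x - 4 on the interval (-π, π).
a_2 = (1/π) ∫_{-π}^{π} f(x)·cos(2x) dx.
Evaluate the integral (use parity and integration by parts as needed): a_2 = -4 + 2·π^2.

Final answer: -4 + 2·π^2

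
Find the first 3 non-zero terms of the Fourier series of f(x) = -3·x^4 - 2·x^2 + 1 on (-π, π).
(-136 + 24·π^2)·cos(x) + (7 - 6·π^2)·cos(2·x) - 3·π^4/5 - 2·π^2/3 + 1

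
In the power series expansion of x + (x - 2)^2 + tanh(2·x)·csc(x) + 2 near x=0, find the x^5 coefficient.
Expand to order 5: x + (x - 2)^2 + tanh(2·x)·csc(x) + 2 = 139·x^4/36 - 4·x^2/3 - 3·x + 8 + O(x^6).
The coefficient of x^5 is 0.

Final answer: 0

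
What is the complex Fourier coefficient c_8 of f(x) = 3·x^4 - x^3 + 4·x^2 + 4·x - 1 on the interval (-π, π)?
Compute the real Fourier coefficients first: a_8 = 55/256 + 3·π^2/8, b_8 = -131/128 + π^2/4.
Then c_8 = (a_8 − i·b_8)/2 = 55/512 + 3·π^2/16 - i·π^2/8 + 131·i/256.

Final answer: 55/512 + 3·π^2/16 - i·π^2/8 + 131·i/256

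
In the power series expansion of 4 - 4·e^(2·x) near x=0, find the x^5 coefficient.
Expand to order 5: 4 - 4·e^(2·x) = -16·x^5/15 - 8·x^4/3 - 16·x^3/3 - 8·x^2 - 8·x + O(x^6).
The coefficient of x^5 is -16/15.

Final answer: -16/15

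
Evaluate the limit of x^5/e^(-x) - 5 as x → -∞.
The quotient is an ∞/∞ indeterminate form as x → -∞.
Compare growth rates of the dominant terms (exponentials ≫ polynomials ≫ logarithms), or apply L'Hôpital's rule; the quotient → 0.
Adding the constant: 0 - 5 = -5. Limit = -5.

Final answer: -5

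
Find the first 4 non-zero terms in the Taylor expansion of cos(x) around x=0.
-x^6/720 + x^4/24 - x^2/2 + 1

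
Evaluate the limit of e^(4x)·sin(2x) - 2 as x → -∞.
Evaluate the dominant behaviour as x → -∞; each term tends to a finite value or vanishes.
Limit = -2.

Final answer: -2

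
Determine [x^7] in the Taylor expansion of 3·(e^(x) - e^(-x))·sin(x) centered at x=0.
Expand to order 7: 3·(e^(x) - e^(-x))·sin(x) = -x^6/15 + 6·x^2 + O(x^8).
The coefficient of x^7 is 0.

Final answer: 0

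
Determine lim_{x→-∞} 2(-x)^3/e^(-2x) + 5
The quotient is an ∞/∞ indeterminate form as x → -∞.
Compare growth rates of the dominant terms (exponentials ≫ polynomials ≫ logarithms), or apply L'Hôpital's rule; the quotient → 0.
Adding the constant: 0 + 5 = 5. Limit = 5.

Final answer: 5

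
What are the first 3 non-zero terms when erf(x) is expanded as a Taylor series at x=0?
x^5/(5·√(π)) - 2·x^3/(3·√(π)) + 2·x/√(π)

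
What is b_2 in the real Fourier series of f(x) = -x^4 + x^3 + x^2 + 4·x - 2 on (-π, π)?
b_2 = (1/π) ∫_{-π}^{π} f(x)·sin(2x) dx.
Evaluate the integral (use parity and integration by parts as needed): b_2 = -π^2 - 5/2.

Final answer: -π^2 - 5/2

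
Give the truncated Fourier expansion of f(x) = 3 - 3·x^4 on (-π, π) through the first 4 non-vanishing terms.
(-144 + 24·π^2)·cos(x) + (9 - 6·π^2)·cos(2·x) + (-16/9 + 8·π^2/3)·cos(3·x) - 3·π^4/5 + 3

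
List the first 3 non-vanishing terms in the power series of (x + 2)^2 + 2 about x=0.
x^2 + 4·x + 6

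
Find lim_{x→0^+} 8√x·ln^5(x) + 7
The product is a 0·∞ indeterminate form at x → 0⁺.
Rewrite the product as 8·ln^5(x) / x^(-1/2) and apply L'Hôpital, or use the standard hierarchy x^(-1/2) ≫ |ln x|^5 as x → 0⁺.
The indeterminate product → 0, so the limit = 7.

Final answer: 7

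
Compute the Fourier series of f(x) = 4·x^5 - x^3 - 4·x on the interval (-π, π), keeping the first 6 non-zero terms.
(-162·π^2 + 8·π^4 + 964)·sin(x) + (-4·π^4 - 55/2 + 21·π^2)·sin(2·x) + (-178·π^2/27 + 140/81 + 8·π^4/3)·sin(3·x) + (-2·π^4 + 7/8 + 3·π^2)·sin(4·x) + (-42·π^2/25 - 748/625 + 8·π^4/5)·sin(5·x) + (-4·π^4/3 + 187/162 + 29·π^2/27)·sin(6·x)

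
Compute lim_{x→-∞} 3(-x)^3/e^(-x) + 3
The quotient is an ∞/∞ indeterminate form as x → -∞.
Compare growth rates of the dominant terms (exponentials ≫ polynomials ≫ logarithms), or apply L'Hôpital's rule; the quotient → 0.
Adding the constant: 0 + 3 = 3. Limit = 3.

Final answer: 3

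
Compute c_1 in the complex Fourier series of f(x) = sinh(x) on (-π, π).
Compute the real Fourier coefficients first: a_1 = 0, b_1 = sinh(π)/π.
Then c_1 = (a_1 − i·b_1)/2 = -i·sinh(π)/(2·π).

Final answer: -i·sinh(π)/(2·π)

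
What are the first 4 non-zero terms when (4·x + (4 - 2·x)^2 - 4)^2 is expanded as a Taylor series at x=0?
-96·x^3 + 240·x^2 - 288·x + 144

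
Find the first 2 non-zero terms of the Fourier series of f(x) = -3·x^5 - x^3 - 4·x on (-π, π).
(-716 - 6·π^4 + 118·π^2)·sin(x) + (-14·π^2 + 25 + 3·π^4)·sin(2·x)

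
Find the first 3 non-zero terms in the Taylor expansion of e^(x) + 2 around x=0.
x^2/2 + x + 3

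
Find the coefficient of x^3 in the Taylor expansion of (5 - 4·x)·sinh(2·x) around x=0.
Expand to order 3: (5 - 4·x)·sinh(2·x) = 20·x^3/3 - 8·x^2 + 10·x + O(x^4).
The coefficient of x^3 is 20/3.

Final answer: 20/3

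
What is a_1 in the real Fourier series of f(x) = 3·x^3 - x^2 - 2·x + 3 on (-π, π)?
a_1 = (1/π) ∫_{-π}^{π} f(x)·cos(1x) dx.
Evaluate the integral (use parity and integration by parts as needed): a_1 = 4.

Final answer: 4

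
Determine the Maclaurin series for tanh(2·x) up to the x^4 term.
-8·x^3/3 + 2·x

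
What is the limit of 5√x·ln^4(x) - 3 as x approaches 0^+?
The product is a 0·∞ indeterminate form at x → 0⁺.
Rewrite the product as 5·ln^4(x) / x^(-1/2) and apply L'Hôpital, or use the standard hierarchy x^(-1/2) ≫ |ln x|^4 as x → 0⁺.
The indeterminate product → 0, so the limit = -3.

Final answer: -3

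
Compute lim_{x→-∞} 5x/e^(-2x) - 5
The quotient is an ∞/∞ indeterminate form as x → -∞.
Compare growth rates of the dominant terms (exponentials ≫ polynomials ≫ logarithms), or apply L'Hôpital's rule; the quotient → 0.
Adding the constant: 0 - 5 = -5. Limit = -5.

Final answer: -5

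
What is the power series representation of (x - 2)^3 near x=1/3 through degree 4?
-125/27 + 25·(x - 1/3)/3 - 5·(x - 1/3)^2 + (x - 1/3)^3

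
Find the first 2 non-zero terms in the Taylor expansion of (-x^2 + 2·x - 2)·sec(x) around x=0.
2·x - 2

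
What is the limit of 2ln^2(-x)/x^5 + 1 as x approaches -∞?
The quotient is an ∞/∞ indeterminate form as x → -∞.
Compare growth rates of the dominant terms (exponentials ≫ polynomials ≫ logarithms), or apply L'Hôpital's rule; the quotient → 0.
Adding the constant: 0 + 1 = 1. Limit = 1.

Final answer: 1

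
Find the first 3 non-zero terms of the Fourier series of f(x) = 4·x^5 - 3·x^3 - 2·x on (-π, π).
(-166·π^2 + 8·π^4 + 992)·sin(x) + (-4·π^4 - 65/2 + 23·π^2)·sin(2·x) + (-214·π^2/27 + 320/81 + 8·π^4/3)·sin(3·x)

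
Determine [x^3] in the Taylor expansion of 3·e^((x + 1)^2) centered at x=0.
Expand to order 3: 3·e^((x + 1)^2) = 10·e·x^3 + 9·e·x^2 + 6·e·x + 3·e + O(x^4).
The coefficient of x^3 is 10·e.

Final answer: 10·e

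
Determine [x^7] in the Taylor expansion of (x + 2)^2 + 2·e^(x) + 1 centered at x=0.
1/2520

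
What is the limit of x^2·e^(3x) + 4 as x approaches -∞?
The product is a 0·∞ indeterminate form at x → -∞.
Rewrite the product as x^2 / e^(-3x) (an ∞/∞ form) and apply L'Hôpital, or use the standard hierarchy e^(3|x|) ≫ |x^2| as x → -∞.
The indeterminate product → 0, so the limit = 4.

Final answer: 4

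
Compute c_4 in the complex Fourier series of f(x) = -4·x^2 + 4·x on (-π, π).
Compute the real Fourier coefficients first: a_4 = -1, b_4 = -2.
Then c_4 = (a_4 − i·b_4)/2 = -1/2 + i.

Final answer: -1/2 + i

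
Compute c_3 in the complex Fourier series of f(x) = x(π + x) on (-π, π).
Compute the real Fourier coefficients first: a_3 = -4/9, b_3 = 2·π/3.
Then c_3 = (a_3 − i·b_3)/2 = -2/9 - i·π/3.

Final answer: -2/9 - i·π/3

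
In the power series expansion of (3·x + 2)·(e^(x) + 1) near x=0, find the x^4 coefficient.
Expand to order 4: (3·x + 2)·(e^(x) + 1) = 7·x^4/12 + 11·x^3/6 + 4·x^2 + 8·x + 4 + O(x^5).
The coefficient of x^4 is 7/12.

Final answer: 7/12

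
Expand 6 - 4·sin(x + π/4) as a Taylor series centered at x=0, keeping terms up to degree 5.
-√(2)·x^5/60 - √(2)·x^4/12 + √(2)·x^3/3 + √(2)·x^2 - 2·√(2)·x - 2·√(2) + 6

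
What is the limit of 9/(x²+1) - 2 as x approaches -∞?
Evaluate the dominant behaviour as x → -∞; each term tends to a finite value or vanishes.
Limit = -2.

Final answer: -2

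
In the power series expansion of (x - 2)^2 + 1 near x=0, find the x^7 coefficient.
Expand to order 7: (x - 2)^2 + 1 = x^2 - 4·x + 5 + O(x^8).
The coefficient of x^7 is 0.

Final answer: 0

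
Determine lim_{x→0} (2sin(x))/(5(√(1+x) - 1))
Both numerator and denominator → 0 as x → 0; this is a 0/0 indeterminate form.
Expand each to leading order near x = 0: numerator ~ 2·x, denominator ~ 5·x/2.
The limit of the ratio is 4/5.

Final answer: 4/5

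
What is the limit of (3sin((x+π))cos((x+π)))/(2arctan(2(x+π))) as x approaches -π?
Both numerator and denominator → 0 as x → -π; this is a 0/0 indeterminate form.
Expand each to leading order near x = -π: numerator ~ 3·(x + π), denominator ~ 4·(x + π).
The limit of the ratio is 3/4.

Final answer: 3/4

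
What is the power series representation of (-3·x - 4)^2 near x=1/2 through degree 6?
121/4 + 33·(x - 1/2) + 9·(x - 1/2)^2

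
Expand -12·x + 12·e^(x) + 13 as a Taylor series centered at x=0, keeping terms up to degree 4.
x^4/2 + 2·x^3 + 6·x^2 + 25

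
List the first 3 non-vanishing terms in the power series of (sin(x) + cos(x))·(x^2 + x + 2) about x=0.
x^2 + 3·x + 2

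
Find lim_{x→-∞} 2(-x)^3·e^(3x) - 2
The product is a 0·∞ indeterminate form at x → -∞.
Rewrite the product as 2(-x)^3 / e^(-3x) (an ∞/∞ form) and apply L'Hôpital, or use the standard hierarchy e^(3|x|) ≫ |(-x)^3| as x → -∞.
The indeterminate product → 0, so the limit = -2.

Final answer: -2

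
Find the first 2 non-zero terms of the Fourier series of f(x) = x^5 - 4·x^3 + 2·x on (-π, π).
(-48·π^2 + 2·π^4 + 292)·sin(x) + (-π^4 - 31/2 + 9·π^2)·sin(2·x)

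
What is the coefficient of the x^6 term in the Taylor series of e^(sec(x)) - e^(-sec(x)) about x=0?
Expand to order 6: e^(sec(x)) - e^(-sec(x)) = x^6·(e^(-1)/720 + 151·e/720) + x^4·(e^(-1)/12 + e/3) + x^2·(e^(-1)/2 + e/2) - e^(-1) + e + O(x^7).
The coefficient of x^6 is e^(-1)/720 + 151·e/720.

Final answer: e^(-1)/720 + 151·e/720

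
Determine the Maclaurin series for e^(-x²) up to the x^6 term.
-x^6/6 + x^4/2 - x^2 + 1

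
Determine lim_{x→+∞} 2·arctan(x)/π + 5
Evaluate the dominant behaviour as x → +∞; each term tends to a finite value or vanishes.
Limit = 6.

Final answer: 6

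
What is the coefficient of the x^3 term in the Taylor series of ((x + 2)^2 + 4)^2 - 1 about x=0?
Expand to order 3: ((x + 2)^2 + 4)^2 - 1 = 8·x^3 + 32·x^2 + 64·x + 63 + O(x^4).
The coefficient of x^3 is 8.

Final answer: 8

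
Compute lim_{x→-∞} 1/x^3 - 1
Evaluate the dominant behaviour as x → -∞; each term tends to a finite value or vanishes.
Limit = -1.

Final answer: -1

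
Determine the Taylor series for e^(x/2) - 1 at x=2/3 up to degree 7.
-1 + e^(1/3) + e^(1/3)·(x - 2/3)/2 + e^(1/3)·(x - 2/3)^2/8 + e^(1/3)·(x - 2/3)^3/48 + e^(1/3)·(x - 2/3)^4/384 + e^(1/3)·(x - 2/3)^5/3840 + e^(1/3)·(x - 2/3)^6/46080 + e^(1/3)·(x - 2/3)^7/645120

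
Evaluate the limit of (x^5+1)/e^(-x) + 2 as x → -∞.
The quotient is an ∞/∞ indeterminate form as x → -∞.
Compare growth rates of the dominant terms (exponentials ≫ polynomials ≫ logarithms), or apply L'Hôpital's rule; the quotient → 0.
Adding the constant: 0 + 2 = 2. Limit = 2.

Final answer: 2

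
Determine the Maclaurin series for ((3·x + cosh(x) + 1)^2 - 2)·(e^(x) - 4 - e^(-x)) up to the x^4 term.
25·x^4/3 + 32·x^3/3 - 20·x^2 - 44·x - 8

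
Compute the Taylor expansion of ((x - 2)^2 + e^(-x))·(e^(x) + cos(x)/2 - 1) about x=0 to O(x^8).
29·x^7/5040 + 11·x^6/360 - x^5/40 - 7·x^4/24 + x^3 - 3·x^2 + 5·x/2 + 5/2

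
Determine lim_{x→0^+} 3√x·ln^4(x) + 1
The product is a 0·∞ indeterminate form at x → 0⁺.
Rewrite the product as 3·ln^4(x) / x^(-1/2) and apply L'Hôpital, or use the standard hierarchy x^(-1/2) ≫ |ln x|^4 as x → 0⁺.
The indeterminate product → 0, so the limit = 1.

Final answer: 1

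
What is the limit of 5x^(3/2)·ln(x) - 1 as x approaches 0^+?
The product is a 0·∞ indeterminate form at x → 0⁺.
Rewrite the product as 5·ln(x) / x^(-3/2) and apply L'Hôpital, or use the standard hierarchy x^(-3/2) ≫ |ln x| as x → 0⁺.
The indeterminate product → 0, so the limit = -1.

Final answer: -1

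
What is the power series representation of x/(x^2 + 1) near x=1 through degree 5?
1/2 - (x - 1)^2/4 + (x - 1)^3/4 - (x - 1)^4/8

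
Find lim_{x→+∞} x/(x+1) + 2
Evaluate the dominant behaviour as x → +∞; each term tends to a finite value or vanishes.
Limit = 3.

Final answer: 3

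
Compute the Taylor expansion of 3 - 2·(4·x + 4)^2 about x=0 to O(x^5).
-32·x^2 - 64·x - 29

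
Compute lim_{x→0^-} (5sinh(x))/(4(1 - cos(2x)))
Both numerator and denominator → 0 as x → 0^-; this is a 0/0 indeterminate form.
Expand each to leading order near x = 0: numerator ~ 5·x, denominator ~ 8·x^2.
The limit of the ratio is -∞.

Final answer: -∞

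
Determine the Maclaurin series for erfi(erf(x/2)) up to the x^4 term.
x^3·(-1/(6·π) + 2/(3·π^2)) + 2·x/π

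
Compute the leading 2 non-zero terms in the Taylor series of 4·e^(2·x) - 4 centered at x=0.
8·x^2 + 8·x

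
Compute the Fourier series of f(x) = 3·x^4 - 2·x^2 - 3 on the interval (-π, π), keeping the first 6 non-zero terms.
(152 - 24·π^2)·cos(x) + (-11 + 6·π^2)·cos(2·x) + (8/3 - 8·π^2/3)·cos(3·x) + (-17/16 + 3·π^2/2)·cos(4·x) + (344/625 - 24·π^2/25)·cos(5·x) - 2·π^2/3 - 3 + 3·π^4/5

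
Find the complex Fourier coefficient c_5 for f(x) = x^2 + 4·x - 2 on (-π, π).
Compute the real Fourier coefficients first: a_5 = -4/25, b_5 = 8/5.
Then c_5 = (a_5 − i·b_5)/2 = -2/25 - 4·i/5.

Final answer: -2/25 - 4·i/5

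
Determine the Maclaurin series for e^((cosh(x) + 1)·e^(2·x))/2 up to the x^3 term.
97·x^3·e^(2)/6 + 25·x^2·e^(2)/4 + 2·x·e^(2) + e^(2)/2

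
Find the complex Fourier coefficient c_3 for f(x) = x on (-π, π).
Compute the real Fourier coefficients first: a_3 = 0, b_3 = 2/3.
Then c_3 = (a_3 − i·b_3)/2 = -i/3.

Final answer: -i/3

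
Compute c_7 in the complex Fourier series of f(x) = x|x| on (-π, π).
Compute the real Fourier coefficients first: a_7 = 0, b_7 = (-8 + 98·π^2)/(343·π).
Then c_7 = (a_7 − i·b_7)/2 = -i·π/7 + 4·i/(343·π).

Final answer: -i·π/7 + 4·i/(343·π)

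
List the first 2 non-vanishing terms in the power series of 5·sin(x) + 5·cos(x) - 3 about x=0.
5·x + 2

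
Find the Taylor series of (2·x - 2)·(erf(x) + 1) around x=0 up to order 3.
4·x^3/(3·√(π)) + 4·x^2/√(π) + x·(2 - 4/√(π)) - 2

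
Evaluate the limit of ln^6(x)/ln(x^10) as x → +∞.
This is an ∞/∞ indeterminate form as x → +∞.
Write ln(x^10) = 10·ln(x), reducing the quotient to ln^5(x)/10 → ∞.
Limit = ∞.

Final answer: ∞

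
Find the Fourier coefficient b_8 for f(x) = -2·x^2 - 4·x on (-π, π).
b_8 = (1/π) ∫_{-π}^{π} f(x)·sin(8x) dx.
Evaluate the integral (use parity and integration by parts as needed): b_8 = 1.

Final answer: 1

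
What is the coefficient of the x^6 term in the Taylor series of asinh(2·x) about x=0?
Expand to order 6: asinh(2·x) = 12·x^5/5 - 4·x^3/3 + 2·x + O(x^7).
The coefficient of x^6 is 0.

Final answer: 0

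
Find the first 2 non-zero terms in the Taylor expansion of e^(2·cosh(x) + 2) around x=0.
x^2·e^(4) + e^(4)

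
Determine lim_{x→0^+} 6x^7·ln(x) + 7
The product is a 0·∞ indeterminate form at x → 0⁺.
Rewrite the product as 6·ln(x) / x^(-7) and apply L'Hôpital, or use the standard hierarchy x^(-7) ≫ |ln x| as x → 0⁺.
The indeterminate product → 0, so the limit = 7.

Final answer: 7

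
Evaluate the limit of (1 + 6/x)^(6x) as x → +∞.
As x → +∞: write (1 + 6/x)^(6x) = ((1 + 6/x)^x)^6 → (e^6)^6 = e^36.
Limit = e^(36).

Final answer: e^(36)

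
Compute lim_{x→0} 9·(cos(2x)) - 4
Direct substitution at x = 0 gives 5.

Final answer: 5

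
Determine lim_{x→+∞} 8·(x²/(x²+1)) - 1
Evaluate the dominant behaviour as x → +∞; each term tends to a finite value or vanishes.
Limit = 7.

Final answer: 7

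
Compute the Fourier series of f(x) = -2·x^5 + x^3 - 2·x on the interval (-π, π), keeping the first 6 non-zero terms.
(-496 - 4·π^4 + 82·π^2)·sin(x) + (-11·π^2 + 37/2 + 2·π^4)·sin(2·x) + (-4·π^4/3 - 304/81 + 98·π^2/27)·sin(3·x) + (-7·π^2/4 + 53/32 + π^4)·sin(4·x) + (-4·π^4/5 - 656/625 + 26·π^2/25)·sin(5·x) + (-19·π^2/27 + 127/162 + 2·π^4/3)·sin(6·x)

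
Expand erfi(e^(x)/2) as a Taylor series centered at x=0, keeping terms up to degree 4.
79·x^4·e^(1/4)/(192·√(π)) + 13·x^3·e^(1/4)/(24·√(π)) + 3·x^2·e^(1/4)/(4·√(π)) + x·e^(1/4)/√(π) + erfi(1/2)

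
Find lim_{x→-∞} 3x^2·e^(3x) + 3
The product is a 0·∞ indeterminate form at x → -∞.
Rewrite the product as 3x^2 / e^(-3x) (an ∞/∞ form) and apply L'Hôpital, or use the standard hierarchy e^(3|x|) ≫ |x^2| as x → -∞.
The indeterminate product → 0, so the limit = 3.

Final answer: 3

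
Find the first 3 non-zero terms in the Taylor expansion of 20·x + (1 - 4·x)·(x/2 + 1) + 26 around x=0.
-2·x^2 + 33·x/2 + 27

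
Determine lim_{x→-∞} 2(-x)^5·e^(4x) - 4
The product is a 0·∞ indeterminate form at x → -∞.
Rewrite the product as 2(-x)^5 / e^(-4x) (an ∞/∞ form) and apply L'Hôpital, or use the standard hierarchy e^(4|x|) ≫ |(-x)^5| as x → -∞.
The indeterminate product → 0, so the limit = -4.

Final answer: -4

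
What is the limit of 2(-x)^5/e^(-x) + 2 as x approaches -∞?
The quotient is an ∞/∞ indeterminate form as x → -∞.
Compare growth rates of the dominant terms (exponentials ≫ polynomials ≫ logarithms), or apply L'Hôpital's rule; the quotient → 0.
Adding the constant: 0 + 2 = 2. Limit = 2.

Final answer: 2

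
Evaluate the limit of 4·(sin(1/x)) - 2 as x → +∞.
Evaluate the dominant behaviour as x → +∞; each term tends to a finite value or vanishes.
Limit = -2.

Final answer: -2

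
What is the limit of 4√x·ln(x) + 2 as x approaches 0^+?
The product is a 0·∞ indeterminate form at x → 0⁺.
Rewrite the product as 4·ln(x) / x^(-1/2) and apply L'Hôpital, or use the standard hierarchy x^(-1/2) ≫ |ln x| as x → 0⁺.
The indeterminate product → 0, so the limit = 2.

Final answer: 2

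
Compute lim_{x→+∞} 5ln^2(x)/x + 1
The quotient is an ∞/∞ indeterminate form as x → +∞.
The polynomial denominator x dominates the logarithmic numerator (any positive power of x ≫ ln^2(x) as x → ∞), so the quotient → 0.
Adding the constant: 0 + 1 = 1. Limit = 1.

Final answer: 1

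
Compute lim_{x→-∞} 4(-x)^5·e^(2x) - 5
The product is a 0·∞ indeterminate form at x → -∞.
Rewrite the product as 4(-x)^5 / e^(-2x) (an ∞/∞ form) and apply L'Hôpital, or use the standard hierarchy e^(2|x|) ≫ |(-x)^5| as x → -∞.
The indeterminate product → 0, so the limit = -5.

Final answer: -5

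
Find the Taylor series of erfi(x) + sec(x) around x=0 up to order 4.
5·x^4/24 + 2·x^3/(3·√(π)) + x^2/2 + 2·x/√(π) + 1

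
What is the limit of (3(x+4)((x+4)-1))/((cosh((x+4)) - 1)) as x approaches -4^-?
Both numerator and denominator → 0 as x → -4^-; this is a 0/0 indeterminate form.
Expand each to leading order near x = -4: numerator ~ -3·(x + 4), denominator ~ (x + 4)^2/2.
The limit of the ratio is ∞.

Final answer: ∞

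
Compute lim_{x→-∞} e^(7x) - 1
Evaluate the dominant behaviour as x → -∞; each term tends to a finite value or vanishes.
Limit = -1.

Final answer: -1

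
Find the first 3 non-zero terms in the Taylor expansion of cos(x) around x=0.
x^4/24 - x^2/2 + 1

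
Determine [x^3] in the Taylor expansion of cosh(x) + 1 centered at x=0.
Expand to order 3: cosh(x) + 1 = x^2/2 + 2 + O(x^4).
The coefficient of x^3 is 0.

Final answer: 0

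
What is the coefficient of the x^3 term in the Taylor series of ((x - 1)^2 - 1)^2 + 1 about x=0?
Expand to order 3: ((x - 1)^2 - 1)^2 + 1 = -4·x^3 + 4·x^2 + 1 + O(x^4).
The coefficient of x^3 is -4.

Final answer: -4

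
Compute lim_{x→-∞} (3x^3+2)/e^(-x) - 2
The quotient is an ∞/∞ indeterminate form as x → -∞.
Compare growth rates of the dominant terms (exponentials ≫ polynomials ≫ logarithms), or apply L'Hôpital's rule; the quotient → 0.
Adding the constant: 0 - 2 = -2. Limit = -2.

Final answer: -2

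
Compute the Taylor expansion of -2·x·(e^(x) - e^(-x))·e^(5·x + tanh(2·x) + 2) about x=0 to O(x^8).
-5288·x^7·e^(2)/15 - 5128·x^6·e^(2)/15 - 668·x^5·e^(2)/3 - 296·x^4·e^(2)/3 - 28·x^3·e^(2) - 4·x^2·e^(2)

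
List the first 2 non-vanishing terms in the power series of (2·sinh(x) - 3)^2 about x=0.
9 - 12·x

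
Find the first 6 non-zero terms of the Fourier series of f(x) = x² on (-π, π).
-4·cos(x) + cos(2·x) - 4·cos(3·x)/9 + cos(4·x)/4 - 4·cos(5·x)/25 + π^2/3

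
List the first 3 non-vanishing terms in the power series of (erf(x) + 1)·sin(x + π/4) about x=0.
x^2·(-√(2)/4 + √(2)/√(π)) + x·(√(2)/2 + √(2)/√(π)) + √(2)/2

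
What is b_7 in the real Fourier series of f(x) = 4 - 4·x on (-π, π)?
b_7 = (1/π) ∫_{-π}^{π} f(x)·sin(7x) dx.
Evaluate the integral (use parity and integration by parts as needed): b_7 = -8/7.

Final answer: -8/7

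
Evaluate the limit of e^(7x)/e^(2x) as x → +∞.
This is an ∞/∞ indeterminate form as x → +∞.
Rewrite e^(7x)/e^(2x) = e^((7−2)x) = e^(5x); the exponent coefficient is 5 > 0 so e^(5x) → ∞.
Limit = ∞.

Final answer: ∞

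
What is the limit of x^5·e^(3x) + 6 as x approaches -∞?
The product is a 0·∞ indeterminate form at x → -∞.
Rewrite the product as x^5 / e^(-3x) (an ∞/∞ form) and apply L'Hôpital, or use the standard hierarchy e^(3|x|) ≫ |x^5| as x → -∞.
The indeterminate product → 0, so the limit = 6.

Final answer: 6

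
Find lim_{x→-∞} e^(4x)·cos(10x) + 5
Evaluate the dominant behaviour as x → -∞; each term tends to a finite value or vanishes.
Limit = 5.

Final answer: 5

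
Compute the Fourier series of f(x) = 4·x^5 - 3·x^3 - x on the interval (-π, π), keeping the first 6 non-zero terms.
(-166·π^2 + 8·π^4 + 994)·sin(x) + (-4·π^4 - 67/2 + 23·π^2)·sin(2·x) + (-214·π^2/27 + 374/81 + 8·π^4/3)·sin(3·x) + (-2·π^4 - 1 + 4·π^2)·sin(4·x) + (-62·π^2/25 + 122/625 + 8·π^4/5)·sin(5·x) + (-4·π^4/3 + 7/162 + 47·π^2/27)·sin(6·x)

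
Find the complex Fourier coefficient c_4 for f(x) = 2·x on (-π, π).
Compute the real Fourier coefficients first: a_4 = 0, b_4 = -1.
Then c_4 = (a_4 − i·b_4)/2 = i/2.

Final answer: i/2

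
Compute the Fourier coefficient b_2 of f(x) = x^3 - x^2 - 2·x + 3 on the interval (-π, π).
b_2 = (1/π) ∫_{-π}^{π} f(x)·sin(2x) dx.
Evaluate the integral (use parity and integration by parts as needed): b_2 = 7/2 - π^2.

Final answer: 7/2 - π^2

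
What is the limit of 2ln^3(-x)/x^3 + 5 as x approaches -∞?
The quotient is an ∞/∞ indeterminate form as x → -∞.
Compare growth rates of the dominant terms (exponentials ≫ polynomials ≫ logarithms), or apply L'Hôpital's rule; the quotient → 0.
Adding the constant: 0 + 5 = 5. Limit = 5.

Final answer: 5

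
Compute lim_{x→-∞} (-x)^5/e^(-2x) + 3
The quotient is an ∞/∞ indeterminate form as x → -∞.
Compare growth rates of the dominant terms (exponentials ≫ polynomials ≫ logarithms), or apply L'Hôpital's rule; the quotient → 0.
Adding the constant: 0 + 3 = 3. Limit = 3.

Final answer: 3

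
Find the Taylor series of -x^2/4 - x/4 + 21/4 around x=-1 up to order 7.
21/4 + (x + 1)/4 - (x + 1)^2/4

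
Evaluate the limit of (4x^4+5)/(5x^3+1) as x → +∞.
This is an ∞/∞ indeterminate form as x → +∞.
Divide numerator and denominator by x^4 and let the lower-order terms vanish; the numerator's degree 4 exceeds the denominator's degree 3, so the quotient diverges.
Limit = ∞.

Final answer: ∞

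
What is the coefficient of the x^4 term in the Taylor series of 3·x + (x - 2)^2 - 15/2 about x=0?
Expand to order 4: 3·x + (x - 2)^2 - 15/2 = x^2 - x - 7/2 + O(x^5).
The coefficient of x^4 is 0.

Final answer: 0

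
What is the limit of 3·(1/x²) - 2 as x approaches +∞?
Evaluate the dominant behaviour as x → +∞; each term tends to a finite value or vanishes.
Limit = -2.

Final answer: -2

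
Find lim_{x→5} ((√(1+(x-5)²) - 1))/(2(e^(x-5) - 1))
Both numerator and denominator → 0 as x → 5; this is a 0/0 indeterminate form.
Expand each to leading order near x = 5: numerator ~ (x - 5)^2/2, denominator ~ 2·(x - 5).
The limit of the ratio is 0.

Final answer: 0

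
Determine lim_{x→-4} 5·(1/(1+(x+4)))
Direct substitution at x = -4 gives 5.

Final answer: 5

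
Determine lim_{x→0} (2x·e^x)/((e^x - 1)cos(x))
Both numerator and denominator → 0 as x → 0; this is a 0/0 indeterminate form.
Expand each to leading order near x = 0: numerator ~ 2·x, denominator ~ x.
The limit of the ratio is 2.

Final answer: 2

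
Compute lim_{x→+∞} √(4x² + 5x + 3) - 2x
As x → +∞: multiply by the conjugate to get (5x+3)/(√(4x²+5x+3)+2x); the denominator ~ 4x, so the limit is 5/4.
Limit = 5/4.

Final answer: 5/4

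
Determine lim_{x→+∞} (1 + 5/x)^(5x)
As x → +∞: write (1 + 5/x)^(5x) = ((1 + 5/x)^x)^5 → (e^5)^5 = e^25.
Limit = e^(25).

Final answer: e^(25)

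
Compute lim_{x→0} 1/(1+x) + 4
Direct substitution at x = 0 gives 5.

Final answer: 5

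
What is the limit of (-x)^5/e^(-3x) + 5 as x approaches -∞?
The quotient is an ∞/∞ indeterminate form as x → -∞.
Compare growth rates of the dominant terms (exponentials ≫ polynomials ≫ logarithms), or apply L'Hôpital's rule; the quotient → 0.
Adding the constant: 0 + 5 = 5. Limit = 5.

Final answer: 5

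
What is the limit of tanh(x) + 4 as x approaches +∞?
Evaluate the dominant behaviour as x → +∞; each term tends to a finite value or vanishes.
Limit = 5.

Final answer: 5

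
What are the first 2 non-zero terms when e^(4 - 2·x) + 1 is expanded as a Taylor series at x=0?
-2·x·e^(4) + 1 + e^(4)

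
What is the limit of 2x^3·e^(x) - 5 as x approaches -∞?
The product is a 0·∞ indeterminate form at x → -∞.
Rewrite the product as 2x^3 / e^(-x) (an ∞/∞ form) and apply L'Hôpital, or use the standard hierarchy e^(|x|) ≫ |x^3| as x → -∞.
The indeterminate product → 0, so the limit = -5.

Final answer: -5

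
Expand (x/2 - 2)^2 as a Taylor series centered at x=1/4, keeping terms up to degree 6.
225/64 - 15·(x - 1/4)/8 + (x - 1/4)^2/4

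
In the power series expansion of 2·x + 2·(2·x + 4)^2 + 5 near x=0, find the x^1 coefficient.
Expand to order 1: 2·x + 2·(2·x + 4)^2 + 5 = 34·x + 37 + O(x^2).
The coefficient of x^1 is 34.

Final answer: 34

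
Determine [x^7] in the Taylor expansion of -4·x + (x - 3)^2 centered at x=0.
Expand to order 7: -4·x + (x - 3)^2 = x^2 - 10·x + 9 + O(x^8).
The coefficient of x^7 is 0.

Final answer: 0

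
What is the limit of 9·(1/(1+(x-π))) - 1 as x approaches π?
Direct substitution at x = π gives 8.

Final answer: 8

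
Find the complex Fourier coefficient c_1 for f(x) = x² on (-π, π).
Compute the real Fourier coefficients first: a_1 = -4, b_1 = 0.
Then c_1 = (a_1 − i·b_1)/2 = -2.

Final answer: -2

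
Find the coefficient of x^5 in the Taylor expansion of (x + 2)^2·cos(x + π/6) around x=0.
Expand to order 5: (x + 2)^2·cos(x + π/6) = x^5·(1/15 + √(3)/12) + x^4·(1/3 - √(3)/6) + x^3·(-√(3) - 1/6) + x^2·(-2 - √(3)/2) + x·(-2 + 2·√(3)) + 2·√(3) + O(x^6).
The coefficient of x^5 is 1/15 + √(3)/12.

Final answer: 1/15 + √(3)/12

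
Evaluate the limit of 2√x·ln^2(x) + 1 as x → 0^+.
The product is a 0·∞ indeterminate form at x → 0⁺.
Rewrite the product as 2·ln^2(x) / x^(-1/2) and apply L'Hôpital, or use the standard hierarchy x^(-1/2) ≫ |ln x|^2 as x → 0⁺.
The indeterminate product → 0, so the limit = 1.

Final answer: 1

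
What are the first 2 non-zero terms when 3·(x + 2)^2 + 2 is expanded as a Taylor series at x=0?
12·x + 14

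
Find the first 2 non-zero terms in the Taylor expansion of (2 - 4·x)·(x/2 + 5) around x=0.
10 - 19·x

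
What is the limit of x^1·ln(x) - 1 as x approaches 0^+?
The product is a 0·∞ indeterminate form at x → 0⁺.
Rewrite the product as ln(x) / x^(-1) and apply L'Hôpital, or use the standard hierarchy x^(-1) ≫ |ln x| as x → 0⁺.
The indeterminate product → 0, so the limit = -1.

Final answer: -1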